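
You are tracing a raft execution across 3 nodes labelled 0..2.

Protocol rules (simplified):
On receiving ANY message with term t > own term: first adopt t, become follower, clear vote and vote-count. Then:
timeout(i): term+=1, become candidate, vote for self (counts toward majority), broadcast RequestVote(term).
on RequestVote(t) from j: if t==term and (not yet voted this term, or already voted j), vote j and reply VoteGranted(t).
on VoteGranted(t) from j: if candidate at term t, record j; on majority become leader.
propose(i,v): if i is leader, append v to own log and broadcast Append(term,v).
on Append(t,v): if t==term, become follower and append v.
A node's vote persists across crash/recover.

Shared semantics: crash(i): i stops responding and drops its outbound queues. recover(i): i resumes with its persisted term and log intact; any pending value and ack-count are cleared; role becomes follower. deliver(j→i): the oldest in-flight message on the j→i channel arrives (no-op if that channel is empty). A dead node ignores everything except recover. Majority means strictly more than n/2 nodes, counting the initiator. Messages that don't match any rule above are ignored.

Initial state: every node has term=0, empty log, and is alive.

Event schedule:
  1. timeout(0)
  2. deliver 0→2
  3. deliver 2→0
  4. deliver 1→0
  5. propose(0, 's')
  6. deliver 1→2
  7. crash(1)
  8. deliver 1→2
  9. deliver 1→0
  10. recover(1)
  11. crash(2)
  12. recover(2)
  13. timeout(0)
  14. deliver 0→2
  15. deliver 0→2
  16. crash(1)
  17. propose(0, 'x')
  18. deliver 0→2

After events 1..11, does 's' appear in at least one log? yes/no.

e1 timeout(0): 0[cand,t=1,-]
e2 deliver 0→2: 2[foll,t=1,-]
e3 deliver 2→0: 0[lead,t=1,-]
e4 deliver 1→0: ·
e5 propose(0,'s'): 0[lead,t=1,s]
e6 deliver 1→2: ·
e7 crash(1): 1[✗foll,t=0,-]
e8 deliver 1→2: ·
e9 deliver 1→0: ·
e10 recover(1): 1[foll,t=0,-]
e11 crash(2): 2[✗foll,t=1,-]

yes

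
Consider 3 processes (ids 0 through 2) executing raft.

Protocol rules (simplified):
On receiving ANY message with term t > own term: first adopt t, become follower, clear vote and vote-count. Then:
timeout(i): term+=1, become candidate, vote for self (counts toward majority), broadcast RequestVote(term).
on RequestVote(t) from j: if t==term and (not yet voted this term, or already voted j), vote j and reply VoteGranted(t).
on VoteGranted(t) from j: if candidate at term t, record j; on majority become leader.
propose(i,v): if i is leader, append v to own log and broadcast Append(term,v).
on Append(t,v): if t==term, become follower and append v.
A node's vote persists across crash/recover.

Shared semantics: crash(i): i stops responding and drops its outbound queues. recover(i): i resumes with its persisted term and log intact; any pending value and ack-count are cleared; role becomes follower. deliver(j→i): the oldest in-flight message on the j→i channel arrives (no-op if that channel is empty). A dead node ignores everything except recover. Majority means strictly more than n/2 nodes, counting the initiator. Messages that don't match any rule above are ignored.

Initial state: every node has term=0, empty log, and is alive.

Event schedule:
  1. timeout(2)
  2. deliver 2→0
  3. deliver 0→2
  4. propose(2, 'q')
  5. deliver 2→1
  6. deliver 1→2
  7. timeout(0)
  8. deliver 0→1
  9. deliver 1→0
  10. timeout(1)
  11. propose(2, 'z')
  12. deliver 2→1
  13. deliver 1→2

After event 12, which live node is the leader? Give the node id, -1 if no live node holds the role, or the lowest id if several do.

0

e1 timeout(2): 2[cand,t=1,-]
e2 deliver 2→0: 0[foll,t=1,-]
e3 deliver 0→2: 2[lead,t=1,-]
e4 propose(2,'q'): 2[lead,t=1,q]
e5 deliver 2→1: 1[foll,t=1,-]
e6 deliver 1→2: ·
e7 timeout(0): 0[cand,t=2,-]
e8 deliver 0→1: 1[foll,t=2,-]
e9 deliver 1→0: 0[lead,t=2,-]
e10 timeout(1): 1[cand,t=3,-]
e11 propose(2,'z'): 2[lead,t=1,q,z]
e12 deliver 2→1: ·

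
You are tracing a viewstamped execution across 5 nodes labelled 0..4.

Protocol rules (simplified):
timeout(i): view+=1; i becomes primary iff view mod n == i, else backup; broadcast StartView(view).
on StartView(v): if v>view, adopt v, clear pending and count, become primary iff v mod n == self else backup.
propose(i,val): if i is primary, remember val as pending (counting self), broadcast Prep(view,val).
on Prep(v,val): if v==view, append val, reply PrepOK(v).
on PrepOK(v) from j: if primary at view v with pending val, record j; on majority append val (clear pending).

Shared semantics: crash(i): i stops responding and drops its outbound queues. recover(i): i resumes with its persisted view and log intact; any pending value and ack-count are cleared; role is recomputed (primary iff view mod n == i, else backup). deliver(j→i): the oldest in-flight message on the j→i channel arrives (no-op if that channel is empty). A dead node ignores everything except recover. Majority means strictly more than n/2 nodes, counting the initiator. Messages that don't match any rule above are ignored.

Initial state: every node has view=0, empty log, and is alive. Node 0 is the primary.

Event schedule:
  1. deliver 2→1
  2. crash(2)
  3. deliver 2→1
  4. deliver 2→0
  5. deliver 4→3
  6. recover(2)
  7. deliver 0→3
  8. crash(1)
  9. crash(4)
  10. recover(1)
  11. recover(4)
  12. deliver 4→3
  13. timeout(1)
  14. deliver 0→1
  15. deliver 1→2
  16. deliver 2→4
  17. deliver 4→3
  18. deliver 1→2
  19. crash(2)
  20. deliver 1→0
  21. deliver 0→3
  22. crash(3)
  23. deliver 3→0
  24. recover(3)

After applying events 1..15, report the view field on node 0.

0

after 1 — deliver 2→1: ·
after 2 — crash(2): n2:✗back/v0/[-]
after 3 — deliver 2→1: ·
after 4 — deliver 2→0: ·
after 5 — deliver 4→3: ·
after 6 — recover(2): n2:back/v0/[-]
after 7 — deliver 0→3: ·
after 8 — crash(1): n1:✗back/v0/[-]
after 9 — crash(4): n4:✗back/v0/[-]
after 10 — recover(1): n1:back/v0/[-]
after 11 — recover(4): n4:back/v0/[-]
after 12 — deliver 4→3: ·
after 13 — timeout(1): n1:prim/v1/[-]
after 14 — deliver 0→1: ·
after 15 — deliver 1→2: n2:back/v1/[-]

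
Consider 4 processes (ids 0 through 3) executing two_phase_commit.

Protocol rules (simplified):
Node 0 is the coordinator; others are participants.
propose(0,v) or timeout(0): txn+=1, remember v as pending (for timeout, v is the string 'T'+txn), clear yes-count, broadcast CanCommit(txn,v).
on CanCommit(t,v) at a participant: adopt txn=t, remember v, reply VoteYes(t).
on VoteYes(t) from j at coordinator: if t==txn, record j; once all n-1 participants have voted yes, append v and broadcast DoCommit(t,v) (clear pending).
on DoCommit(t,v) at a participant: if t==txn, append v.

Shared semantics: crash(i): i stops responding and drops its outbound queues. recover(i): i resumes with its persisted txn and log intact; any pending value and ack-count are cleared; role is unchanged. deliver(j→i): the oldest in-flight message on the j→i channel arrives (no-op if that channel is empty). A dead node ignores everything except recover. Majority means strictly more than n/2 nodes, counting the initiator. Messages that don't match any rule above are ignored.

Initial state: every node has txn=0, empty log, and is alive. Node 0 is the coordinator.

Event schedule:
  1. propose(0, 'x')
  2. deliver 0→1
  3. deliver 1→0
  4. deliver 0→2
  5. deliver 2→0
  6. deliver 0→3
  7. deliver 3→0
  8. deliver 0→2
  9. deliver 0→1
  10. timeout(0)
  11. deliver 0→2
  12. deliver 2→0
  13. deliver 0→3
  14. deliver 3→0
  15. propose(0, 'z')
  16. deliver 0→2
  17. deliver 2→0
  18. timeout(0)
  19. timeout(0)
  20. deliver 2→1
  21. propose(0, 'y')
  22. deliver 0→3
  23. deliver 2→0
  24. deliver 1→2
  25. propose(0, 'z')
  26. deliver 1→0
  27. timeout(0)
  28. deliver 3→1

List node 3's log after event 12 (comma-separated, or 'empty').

empty

1. propose(0,'x'):  <0:coor t1 ->
2. deliver 0→1:  <1:part t1 ->
3. deliver 1→0:  nop
4. deliver 0→2:  <2:part t1 ->
5. deliver 2→0:  nop
6. deliver 0→3:  <3:part t1 ->
7. deliver 3→0:  <0:coor t1 x>
8. deliver 0→2:  <2:part t1 x>
9. deliver 0→1:  <1:part t1 x>
10. timeout(0):  <0:coor t2 x>
11. deliver 0→2:  <2:part t2 x>
12. deliver 2→0:  nop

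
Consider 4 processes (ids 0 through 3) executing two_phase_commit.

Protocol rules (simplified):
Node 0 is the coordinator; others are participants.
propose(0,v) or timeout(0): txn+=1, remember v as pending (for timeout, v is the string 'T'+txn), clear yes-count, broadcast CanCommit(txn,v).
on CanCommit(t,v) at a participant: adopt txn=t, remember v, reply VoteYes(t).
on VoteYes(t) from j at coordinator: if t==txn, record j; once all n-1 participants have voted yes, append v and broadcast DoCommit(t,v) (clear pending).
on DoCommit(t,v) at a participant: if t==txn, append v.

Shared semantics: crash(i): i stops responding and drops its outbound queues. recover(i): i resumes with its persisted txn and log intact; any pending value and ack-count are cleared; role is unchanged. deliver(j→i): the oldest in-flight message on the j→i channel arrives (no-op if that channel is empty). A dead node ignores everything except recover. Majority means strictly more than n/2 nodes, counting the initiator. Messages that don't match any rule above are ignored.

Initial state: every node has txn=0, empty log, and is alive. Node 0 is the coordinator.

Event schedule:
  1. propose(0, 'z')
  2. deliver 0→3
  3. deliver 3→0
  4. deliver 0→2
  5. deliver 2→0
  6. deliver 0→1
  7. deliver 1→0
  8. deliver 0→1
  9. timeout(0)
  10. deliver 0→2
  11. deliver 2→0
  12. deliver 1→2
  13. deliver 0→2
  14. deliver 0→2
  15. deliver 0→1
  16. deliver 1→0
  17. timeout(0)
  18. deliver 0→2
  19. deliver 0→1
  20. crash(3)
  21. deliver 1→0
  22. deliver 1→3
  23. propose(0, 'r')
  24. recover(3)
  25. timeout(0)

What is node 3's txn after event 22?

step 1 propose(0,'z'): 0={coor,t=1,log=-}
step 2 deliver 0→3: 3={part,t=1,log=-}
step 3 deliver 3→0: —
step 4 deliver 0→2: 2={part,t=1,log=-}
step 5 deliver 2→0: —
step 6 deliver 0→1: 1={part,t=1,log=-}
step 7 deliver 1→0: 0={coor,t=1,log=z}
step 8 deliver 0→1: 1={part,t=1,log=z}
step 9 timeout(0): 0={coor,t=2,log=z}
step 10 deliver 0→2: 2={part,t=1,log=z}
step 11 deliver 2→0: —
step 12 deliver 1→2: —
step 13 deliver 0→2: 2={part,t=2,log=z}
step 14 deliver 0→2: —
step 15 deliver 0→1: 1={part,t=2,log=z}
step 16 deliver 1→0: —
step 17 timeout(0): 0={coor,t=3,log=z}
step 18 deliver 0→2: 2={part,t=3,log=z}
step 19 deliver 0→1: 1={part,t=3,log=z}
step 20 crash(3): 3={✗part,t=1,log=-}
step 21 deliver 1→0: —
step 22 deliver 1→3: —

1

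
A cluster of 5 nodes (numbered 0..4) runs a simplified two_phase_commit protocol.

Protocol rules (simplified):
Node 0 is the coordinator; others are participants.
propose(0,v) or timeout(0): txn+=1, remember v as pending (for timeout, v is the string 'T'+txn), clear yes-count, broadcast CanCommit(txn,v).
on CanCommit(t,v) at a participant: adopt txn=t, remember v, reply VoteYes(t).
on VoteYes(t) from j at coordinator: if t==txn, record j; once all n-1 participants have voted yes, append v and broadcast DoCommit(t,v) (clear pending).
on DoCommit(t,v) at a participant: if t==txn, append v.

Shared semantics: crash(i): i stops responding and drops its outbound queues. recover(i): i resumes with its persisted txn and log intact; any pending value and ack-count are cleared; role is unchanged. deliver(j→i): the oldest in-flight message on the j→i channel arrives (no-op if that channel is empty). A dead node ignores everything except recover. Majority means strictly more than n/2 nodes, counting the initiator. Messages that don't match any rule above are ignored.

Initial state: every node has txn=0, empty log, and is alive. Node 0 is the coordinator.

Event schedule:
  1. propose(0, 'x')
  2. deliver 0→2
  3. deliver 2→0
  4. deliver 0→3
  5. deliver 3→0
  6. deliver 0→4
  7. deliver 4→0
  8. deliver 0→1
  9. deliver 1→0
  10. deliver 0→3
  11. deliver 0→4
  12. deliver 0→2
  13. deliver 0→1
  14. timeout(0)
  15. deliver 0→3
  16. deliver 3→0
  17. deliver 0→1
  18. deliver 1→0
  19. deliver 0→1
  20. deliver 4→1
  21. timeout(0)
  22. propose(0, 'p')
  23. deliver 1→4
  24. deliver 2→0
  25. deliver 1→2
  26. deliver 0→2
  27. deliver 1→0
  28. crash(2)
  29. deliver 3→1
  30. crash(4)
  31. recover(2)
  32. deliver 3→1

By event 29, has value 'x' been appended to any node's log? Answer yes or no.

after 1 — propose(0,'x'): n0:coor/t1/[-]
after 2 — deliver 0→2: n2:part/t1/[-]
after 3 — deliver 2→0: ·
after 4 — deliver 0→3: n3:part/t1/[-]
after 5 — deliver 3→0: ·
after 6 — deliver 0→4: n4:part/t1/[-]
after 7 — deliver 4→0: ·
after 8 — deliver 0→1: n1:part/t1/[-]
after 9 — deliver 1→0: n0:coor/t1/[x]
after 10 — deliver 0→3: n3:part/t1/[x]
after 11 — deliver 0→4: n4:part/t1/[x]
after 12 — deliver 0→2: n2:part/t1/[x]
after 13 — deliver 0→1: n1:part/t1/[x]
after 14 — timeout(0): n0:coor/t2/[x]
after 15 — deliver 0→3: n3:part/t2/[x]
after 16 — deliver 3→0: ·
after 17 — deliver 0→1: n1:part/t2/[x]
after 18 — deliver 1→0: ·
after 19 — deliver 0→1: ·
after 20 — deliver 4→1: ·
after 21 — timeout(0): n0:coor/t3/[x]
after 22 — propose(0,'p'): n0:coor/t4/[x]
after 23 — deliver 1→4: ·
after 24 — deliver 2→0: ·
after 25 — deliver 1→2: ·
after 26 — deliver 0→2: n2:part/t2/[x]
after 27 — deliver 1→0: ·
after 28 — crash(2): n2:✗part/t2/[x]
after 29 — deliver 3→1: ·

yes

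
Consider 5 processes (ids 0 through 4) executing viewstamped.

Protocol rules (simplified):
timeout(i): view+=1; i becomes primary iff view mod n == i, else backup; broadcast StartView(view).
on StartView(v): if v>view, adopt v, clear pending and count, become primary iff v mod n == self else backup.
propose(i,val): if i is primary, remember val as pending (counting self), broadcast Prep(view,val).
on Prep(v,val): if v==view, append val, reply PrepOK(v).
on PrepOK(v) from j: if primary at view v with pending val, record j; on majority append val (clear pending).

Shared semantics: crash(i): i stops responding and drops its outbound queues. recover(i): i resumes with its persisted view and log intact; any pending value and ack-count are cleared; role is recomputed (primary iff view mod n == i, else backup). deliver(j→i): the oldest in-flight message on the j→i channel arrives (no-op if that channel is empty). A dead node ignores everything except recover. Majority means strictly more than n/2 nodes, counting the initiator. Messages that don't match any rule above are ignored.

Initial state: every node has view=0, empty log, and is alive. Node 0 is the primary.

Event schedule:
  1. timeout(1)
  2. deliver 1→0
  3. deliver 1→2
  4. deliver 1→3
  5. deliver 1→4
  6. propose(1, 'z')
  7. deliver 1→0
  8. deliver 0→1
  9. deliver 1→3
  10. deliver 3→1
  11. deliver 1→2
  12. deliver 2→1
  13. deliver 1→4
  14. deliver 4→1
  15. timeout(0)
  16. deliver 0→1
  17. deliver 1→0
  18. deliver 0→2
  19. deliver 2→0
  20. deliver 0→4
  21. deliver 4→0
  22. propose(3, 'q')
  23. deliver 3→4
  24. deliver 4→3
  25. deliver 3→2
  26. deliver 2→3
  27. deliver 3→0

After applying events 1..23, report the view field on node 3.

e1 timeout(1): 1[prim,v=1,-]
e2 deliver 1→0: 0[back,v=1,-]
e3 deliver 1→2: 2[back,v=1,-]
e4 deliver 1→3: 3[back,v=1,-]
e5 deliver 1→4: 4[back,v=1,-]
e6 propose(1,'z'): ·
e7 deliver 1→0: 0[back,v=1,z]
e8 deliver 0→1: ·
e9 deliver 1→3: 3[back,v=1,z]
e10 deliver 3→1: 1[prim,v=1,z]
e11 deliver 1→2: 2[back,v=1,z]
e12 deliver 2→1: ·
e13 deliver 1→4: 4[back,v=1,z]
e14 deliver 4→1: ·
e15 timeout(0): 0[back,v=2,z]
e16 deliver 0→1: 1[back,v=2,z]
e17 deliver 1→0: ·
e18 deliver 0→2: 2[prim,v=2,z]
e19 deliver 2→0: ·
e20 deliver 0→4: 4[back,v=2,z]
e21 deliver 4→0: ·
e22 propose(3,'q'): ·
e23 deliver 3→4: ·

1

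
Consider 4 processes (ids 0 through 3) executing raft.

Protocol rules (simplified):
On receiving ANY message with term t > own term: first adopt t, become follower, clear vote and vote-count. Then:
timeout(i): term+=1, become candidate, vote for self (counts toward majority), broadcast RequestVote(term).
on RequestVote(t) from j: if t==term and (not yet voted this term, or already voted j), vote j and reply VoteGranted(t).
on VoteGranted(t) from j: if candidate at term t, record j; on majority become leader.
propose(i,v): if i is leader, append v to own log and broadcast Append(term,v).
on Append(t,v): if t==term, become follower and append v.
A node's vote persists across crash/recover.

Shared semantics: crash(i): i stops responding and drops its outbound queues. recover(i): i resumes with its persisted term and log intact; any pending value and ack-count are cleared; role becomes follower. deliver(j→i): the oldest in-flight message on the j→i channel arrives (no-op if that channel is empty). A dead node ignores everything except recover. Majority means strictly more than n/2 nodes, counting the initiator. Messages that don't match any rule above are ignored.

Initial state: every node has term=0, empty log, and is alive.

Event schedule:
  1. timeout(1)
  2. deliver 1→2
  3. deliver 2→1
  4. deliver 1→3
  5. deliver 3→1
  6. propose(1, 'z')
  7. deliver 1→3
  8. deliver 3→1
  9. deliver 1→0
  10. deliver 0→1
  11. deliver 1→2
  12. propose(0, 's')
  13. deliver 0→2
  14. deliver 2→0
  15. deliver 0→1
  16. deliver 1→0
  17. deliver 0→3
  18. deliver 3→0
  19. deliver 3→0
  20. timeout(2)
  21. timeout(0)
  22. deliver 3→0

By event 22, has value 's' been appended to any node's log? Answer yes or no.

no

[1] timeout(1) → N1(cand t1 [-])
[2] deliver 1→2 → N2(foll t1 [-])
[3] deliver 2→1 → ∅
[4] deliver 1→3 → N3(foll t1 [-])
[5] deliver 3→1 → N1(lead t1 [-])
[6] propose(1,'z') → N1(lead t1 [z])
[7] deliver 1→3 → N3(foll t1 [z])
[8] deliver 3→1 → ∅
[9] deliver 1→0 → N0(foll t1 [-])
[10] deliver 0→1 → ∅
[11] deliver 1→2 → N2(foll t1 [z])
[12] propose(0,'s') → ∅
[13] deliver 0→2 → ∅
[14] deliver 2→0 → ∅
[15] deliver 0→1 → ∅
[16] deliver 1→0 → N0(foll t1 [z])
[17] deliver 0→3 → ∅
[18] deliver 3→0 → ∅
[19] deliver 3→0 → ∅
[20] timeout(2) → N2(cand t2 [z])
[21] timeout(0) → N0(cand t2 [z])
[22] deliver 3→0 → ∅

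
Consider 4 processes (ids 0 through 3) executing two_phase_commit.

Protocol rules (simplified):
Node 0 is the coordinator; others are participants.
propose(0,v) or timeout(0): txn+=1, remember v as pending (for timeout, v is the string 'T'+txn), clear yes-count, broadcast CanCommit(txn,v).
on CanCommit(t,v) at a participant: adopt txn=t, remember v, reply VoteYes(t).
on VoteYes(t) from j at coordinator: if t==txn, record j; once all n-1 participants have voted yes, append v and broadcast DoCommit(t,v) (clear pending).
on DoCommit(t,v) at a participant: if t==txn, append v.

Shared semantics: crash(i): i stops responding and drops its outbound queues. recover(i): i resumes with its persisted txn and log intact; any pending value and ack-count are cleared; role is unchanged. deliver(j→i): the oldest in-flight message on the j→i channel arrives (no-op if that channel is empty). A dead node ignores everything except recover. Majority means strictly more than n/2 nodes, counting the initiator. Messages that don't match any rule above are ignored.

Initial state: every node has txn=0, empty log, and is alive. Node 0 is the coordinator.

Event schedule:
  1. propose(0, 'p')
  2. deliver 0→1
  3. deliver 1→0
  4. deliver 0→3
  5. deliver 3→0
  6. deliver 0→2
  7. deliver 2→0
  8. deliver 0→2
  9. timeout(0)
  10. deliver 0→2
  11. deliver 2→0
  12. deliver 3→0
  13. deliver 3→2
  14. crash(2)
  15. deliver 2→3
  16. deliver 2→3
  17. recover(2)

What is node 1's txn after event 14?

e1 propose(0,'p'): 0[coor,t=1,-]
e2 deliver 0→1: 1[part,t=1,-]
e3 deliver 1→0: ·
e4 deliver 0→3: 3[part,t=1,-]
e5 deliver 3→0: ·
e6 deliver 0→2: 2[part,t=1,-]
e7 deliver 2→0: 0[coor,t=1,p]
e8 deliver 0→2: 2[part,t=1,p]
e9 timeout(0): 0[coor,t=2,p]
e10 deliver 0→2: 2[part,t=2,p]
e11 deliver 2→0: ·
e12 deliver 3→0: ·
e13 deliver 3→2: ·
e14 crash(2): 2[✗part,t=2,p]

1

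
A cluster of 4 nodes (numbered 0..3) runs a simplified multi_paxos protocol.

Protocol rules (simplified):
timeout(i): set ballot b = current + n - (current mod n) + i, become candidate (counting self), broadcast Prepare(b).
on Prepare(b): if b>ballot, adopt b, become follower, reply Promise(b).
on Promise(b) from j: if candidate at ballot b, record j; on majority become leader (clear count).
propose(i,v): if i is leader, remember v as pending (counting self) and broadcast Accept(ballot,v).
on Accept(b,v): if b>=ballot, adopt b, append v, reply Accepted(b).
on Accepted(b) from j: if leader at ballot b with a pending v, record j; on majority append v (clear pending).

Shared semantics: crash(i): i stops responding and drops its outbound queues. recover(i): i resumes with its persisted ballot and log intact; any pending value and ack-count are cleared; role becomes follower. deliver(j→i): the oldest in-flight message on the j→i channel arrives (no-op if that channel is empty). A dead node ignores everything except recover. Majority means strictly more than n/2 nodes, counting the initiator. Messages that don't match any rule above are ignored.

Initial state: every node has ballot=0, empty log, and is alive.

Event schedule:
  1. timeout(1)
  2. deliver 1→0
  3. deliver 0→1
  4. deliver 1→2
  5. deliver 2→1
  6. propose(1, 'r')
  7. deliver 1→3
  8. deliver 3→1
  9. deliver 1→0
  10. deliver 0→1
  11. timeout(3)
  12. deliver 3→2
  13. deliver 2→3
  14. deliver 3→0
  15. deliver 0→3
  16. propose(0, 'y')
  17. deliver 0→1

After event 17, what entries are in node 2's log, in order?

e1 timeout(1): 1[cand,b=5,-]
e2 deliver 1→0: 0[foll,b=5,-]
e3 deliver 0→1: ·
e4 deliver 1→2: 2[foll,b=5,-]
e5 deliver 2→1: 1[lead,b=5,-]
e6 propose(1,'r'): ·
e7 deliver 1→3: 3[foll,b=5,-]
e8 deliver 3→1: ·
e9 deliver 1→0: 0[foll,b=5,r]
e10 deliver 0→1: ·
e11 timeout(3): 3[cand,b=11,-]
e12 deliver 3→2: 2[foll,b=11,-]
e13 deliver 2→3: ·
e14 deliver 3→0: 0[foll,b=11,r]
e15 deliver 0→3: 3[lead,b=11,-]
e16 propose(0,'y'): ·
e17 deliver 0→1: ·

empty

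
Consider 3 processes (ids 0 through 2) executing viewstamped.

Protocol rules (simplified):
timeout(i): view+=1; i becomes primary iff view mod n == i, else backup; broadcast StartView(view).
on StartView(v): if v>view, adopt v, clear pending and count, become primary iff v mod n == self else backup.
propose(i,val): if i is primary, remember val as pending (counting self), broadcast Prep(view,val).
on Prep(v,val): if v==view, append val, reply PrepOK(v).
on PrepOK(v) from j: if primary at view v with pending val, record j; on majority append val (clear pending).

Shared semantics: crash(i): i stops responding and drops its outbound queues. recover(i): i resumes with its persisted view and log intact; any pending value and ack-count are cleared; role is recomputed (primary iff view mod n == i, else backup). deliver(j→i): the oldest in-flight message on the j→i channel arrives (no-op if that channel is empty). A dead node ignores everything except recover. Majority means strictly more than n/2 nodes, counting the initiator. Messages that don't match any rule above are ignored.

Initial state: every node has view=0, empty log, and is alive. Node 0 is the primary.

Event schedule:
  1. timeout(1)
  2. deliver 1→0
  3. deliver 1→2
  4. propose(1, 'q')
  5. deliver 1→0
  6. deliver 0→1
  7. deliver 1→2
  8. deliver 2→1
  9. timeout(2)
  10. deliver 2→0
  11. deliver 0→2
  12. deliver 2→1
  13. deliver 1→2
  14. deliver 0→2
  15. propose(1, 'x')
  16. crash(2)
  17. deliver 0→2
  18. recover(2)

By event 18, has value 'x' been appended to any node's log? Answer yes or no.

no

after 1 — timeout(1): n1:prim/v1/[-]
after 2 — deliver 1→0: n0:back/v1/[-]
after 3 — deliver 1→2: n2:back/v1/[-]
after 4 — propose(1,'q'): ·
after 5 — deliver 1→0: n0:back/v1/[q]
after 6 — deliver 0→1: n1:prim/v1/[q]
after 7 — deliver 1→2: n2:back/v1/[q]
after 8 — deliver 2→1: ·
after 9 — timeout(2): n2:prim/v2/[q]
after 10 — deliver 2→0: n0:back/v2/[q]
after 11 — deliver 0→2: ·
after 12 — deliver 2→1: n1:back/v2/[q]
after 13 — deliver 1→2: ·
after 14 — deliver 0→2: ·
after 15 — propose(1,'x'): ·
after 16 — crash(2): n2:✗prim/v2/[q]
after 17 — deliver 0→2: ·
after 18 — recover(2): n2:prim/v2/[q]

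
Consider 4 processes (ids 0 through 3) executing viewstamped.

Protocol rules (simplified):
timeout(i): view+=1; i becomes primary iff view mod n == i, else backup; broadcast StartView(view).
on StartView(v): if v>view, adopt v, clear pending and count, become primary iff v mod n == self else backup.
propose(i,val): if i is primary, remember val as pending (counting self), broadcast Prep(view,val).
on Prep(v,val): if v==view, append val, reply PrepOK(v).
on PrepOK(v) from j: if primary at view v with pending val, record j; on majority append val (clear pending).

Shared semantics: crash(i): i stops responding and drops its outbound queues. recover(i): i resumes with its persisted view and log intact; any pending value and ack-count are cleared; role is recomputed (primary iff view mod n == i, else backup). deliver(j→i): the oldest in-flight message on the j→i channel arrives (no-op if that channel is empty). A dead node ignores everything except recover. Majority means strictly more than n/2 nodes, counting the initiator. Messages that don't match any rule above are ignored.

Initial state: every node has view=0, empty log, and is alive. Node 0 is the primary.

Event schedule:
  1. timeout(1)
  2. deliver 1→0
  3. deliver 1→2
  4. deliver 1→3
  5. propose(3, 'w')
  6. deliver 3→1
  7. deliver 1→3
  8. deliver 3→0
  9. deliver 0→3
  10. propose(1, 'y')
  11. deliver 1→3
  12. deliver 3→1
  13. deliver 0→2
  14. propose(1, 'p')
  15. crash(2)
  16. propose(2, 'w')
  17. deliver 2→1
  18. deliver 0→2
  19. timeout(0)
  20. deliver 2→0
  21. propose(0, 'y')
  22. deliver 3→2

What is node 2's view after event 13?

1

e1 timeout(1): 1[prim,v=1,-]
e2 deliver 1→0: 0[back,v=1,-]
e3 deliver 1→2: 2[back,v=1,-]
e4 deliver 1→3: 3[back,v=1,-]
e5 propose(3,'w'): ·
e6 deliver 3→1: ·
e7 deliver 1→3: ·
e8 deliver 3→0: ·
e9 deliver 0→3: ·
e10 propose(1,'y'): ·
e11 deliver 1→3: 3[back,v=1,y]
e12 deliver 3→1: ·
e13 deliver 0→2: ·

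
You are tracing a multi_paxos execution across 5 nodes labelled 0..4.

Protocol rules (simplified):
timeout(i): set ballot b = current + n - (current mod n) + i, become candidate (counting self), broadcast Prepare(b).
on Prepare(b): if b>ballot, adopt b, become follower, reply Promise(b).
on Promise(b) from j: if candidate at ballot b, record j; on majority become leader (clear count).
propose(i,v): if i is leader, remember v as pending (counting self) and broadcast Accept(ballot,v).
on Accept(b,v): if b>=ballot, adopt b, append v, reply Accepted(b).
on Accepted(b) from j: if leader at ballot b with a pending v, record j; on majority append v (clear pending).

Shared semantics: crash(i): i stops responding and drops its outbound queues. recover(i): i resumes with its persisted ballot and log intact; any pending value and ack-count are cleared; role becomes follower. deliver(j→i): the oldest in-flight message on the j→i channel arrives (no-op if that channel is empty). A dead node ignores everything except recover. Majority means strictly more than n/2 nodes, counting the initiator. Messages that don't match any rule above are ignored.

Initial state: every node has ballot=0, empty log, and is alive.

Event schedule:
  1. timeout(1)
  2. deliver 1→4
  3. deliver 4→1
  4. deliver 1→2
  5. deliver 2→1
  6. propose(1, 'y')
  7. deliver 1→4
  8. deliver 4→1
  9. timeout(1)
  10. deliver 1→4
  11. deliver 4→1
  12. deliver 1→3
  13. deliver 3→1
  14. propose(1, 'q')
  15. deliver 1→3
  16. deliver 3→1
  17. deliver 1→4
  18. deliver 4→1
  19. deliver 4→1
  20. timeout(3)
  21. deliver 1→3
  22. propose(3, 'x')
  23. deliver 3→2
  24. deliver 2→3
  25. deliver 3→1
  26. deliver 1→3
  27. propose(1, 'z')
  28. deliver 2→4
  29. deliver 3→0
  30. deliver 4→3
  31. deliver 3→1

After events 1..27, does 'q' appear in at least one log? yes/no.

e1 timeout(1): 1[cand,b=6,-]
e2 deliver 1→4: 4[foll,b=6,-]
e3 deliver 4→1: ·
e4 deliver 1→2: 2[foll,b=6,-]
e5 deliver 2→1: 1[lead,b=6,-]
e6 propose(1,'y'): ·
e7 deliver 1→4: 4[foll,b=6,y]
e8 deliver 4→1: ·
e9 timeout(1): 1[cand,b=11,-]
e10 deliver 1→4: 4[foll,b=11,y]
e11 deliver 4→1: ·
e12 deliver 1→3: 3[foll,b=6,-]
e13 deliver 3→1: ·
e14 propose(1,'q'): ·
e15 deliver 1→3: 3[foll,b=6,y]
e16 deliver 3→1: ·
e17 deliver 1→4: ·
e18 deliver 4→1: ·
e19 deliver 4→1: ·
e20 timeout(3): 3[cand,b=13,y]
e21 deliver 1→3: ·
e22 propose(3,'x'): ·
e23 deliver 3→2: 2[foll,b=13,-]
e24 deliver 2→3: ·
e25 deliver 3→1: 1[foll,b=13,-]
e26 deliver 1→3: 3[lead,b=13,y]
e27 propose(1,'z'): ·

no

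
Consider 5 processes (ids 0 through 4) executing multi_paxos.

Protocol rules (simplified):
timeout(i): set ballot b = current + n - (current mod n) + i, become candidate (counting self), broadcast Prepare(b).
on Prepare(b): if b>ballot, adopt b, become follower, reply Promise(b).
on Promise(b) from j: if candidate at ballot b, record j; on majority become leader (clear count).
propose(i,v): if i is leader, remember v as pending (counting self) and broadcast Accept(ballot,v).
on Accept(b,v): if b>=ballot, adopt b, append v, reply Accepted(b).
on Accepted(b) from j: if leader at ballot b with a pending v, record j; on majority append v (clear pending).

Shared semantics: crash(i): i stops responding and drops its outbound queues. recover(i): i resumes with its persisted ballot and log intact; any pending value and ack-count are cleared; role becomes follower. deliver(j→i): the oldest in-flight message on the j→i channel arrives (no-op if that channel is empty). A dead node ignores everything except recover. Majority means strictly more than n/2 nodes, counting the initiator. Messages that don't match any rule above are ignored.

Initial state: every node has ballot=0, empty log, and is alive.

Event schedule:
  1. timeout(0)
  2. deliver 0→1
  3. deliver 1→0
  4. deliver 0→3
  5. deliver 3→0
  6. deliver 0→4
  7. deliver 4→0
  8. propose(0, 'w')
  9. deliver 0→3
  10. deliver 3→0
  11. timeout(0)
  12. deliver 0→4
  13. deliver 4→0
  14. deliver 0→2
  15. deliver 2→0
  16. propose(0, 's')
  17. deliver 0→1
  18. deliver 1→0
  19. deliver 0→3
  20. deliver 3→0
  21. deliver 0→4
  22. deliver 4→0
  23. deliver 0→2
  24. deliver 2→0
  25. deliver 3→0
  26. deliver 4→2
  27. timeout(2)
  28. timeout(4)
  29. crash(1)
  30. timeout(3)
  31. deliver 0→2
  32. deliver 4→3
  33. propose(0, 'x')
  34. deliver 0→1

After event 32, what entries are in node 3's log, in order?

w

1. timeout(0):  <0:cand b5 ->
2. deliver 0→1:  <1:foll b5 ->
3. deliver 1→0:  nop
4. deliver 0→3:  <3:foll b5 ->
5. deliver 3→0:  <0:lead b5 ->
6. deliver 0→4:  <4:foll b5 ->
7. deliver 4→0:  nop
8. propose(0,'w'):  nop
9. deliver 0→3:  <3:foll b5 w>
10. deliver 3→0:  nop
11. timeout(0):  <0:cand b10 ->
12. deliver 0→4:  <4:foll b5 w>
13. deliver 4→0:  nop
14. deliver 0→2:  <2:foll b5 ->
15. deliver 2→0:  nop
16. propose(0,'s'):  nop
17. deliver 0→1:  <1:foll b5 w>
18. deliver 1→0:  nop
19. deliver 0→3:  <3:foll b10 w>
20. deliver 3→0:  nop
21. deliver 0→4:  <4:foll b10 w>
22. deliver 4→0:  <0:lead b10 ->
23. deliver 0→2:  <2:foll b5 w>
24. deliver 2→0:  nop
25. deliver 3→0:  nop
26. deliver 4→2:  nop
27. timeout(2):  <2:cand b12 w>
28. timeout(4):  <4:cand b19 w>
29. crash(1):  <1:✗foll b5 w>
30. timeout(3):  <3:cand b18 w>
31. deliver 0→2:  nop
32. deliver 4→3:  <3:foll b19 w>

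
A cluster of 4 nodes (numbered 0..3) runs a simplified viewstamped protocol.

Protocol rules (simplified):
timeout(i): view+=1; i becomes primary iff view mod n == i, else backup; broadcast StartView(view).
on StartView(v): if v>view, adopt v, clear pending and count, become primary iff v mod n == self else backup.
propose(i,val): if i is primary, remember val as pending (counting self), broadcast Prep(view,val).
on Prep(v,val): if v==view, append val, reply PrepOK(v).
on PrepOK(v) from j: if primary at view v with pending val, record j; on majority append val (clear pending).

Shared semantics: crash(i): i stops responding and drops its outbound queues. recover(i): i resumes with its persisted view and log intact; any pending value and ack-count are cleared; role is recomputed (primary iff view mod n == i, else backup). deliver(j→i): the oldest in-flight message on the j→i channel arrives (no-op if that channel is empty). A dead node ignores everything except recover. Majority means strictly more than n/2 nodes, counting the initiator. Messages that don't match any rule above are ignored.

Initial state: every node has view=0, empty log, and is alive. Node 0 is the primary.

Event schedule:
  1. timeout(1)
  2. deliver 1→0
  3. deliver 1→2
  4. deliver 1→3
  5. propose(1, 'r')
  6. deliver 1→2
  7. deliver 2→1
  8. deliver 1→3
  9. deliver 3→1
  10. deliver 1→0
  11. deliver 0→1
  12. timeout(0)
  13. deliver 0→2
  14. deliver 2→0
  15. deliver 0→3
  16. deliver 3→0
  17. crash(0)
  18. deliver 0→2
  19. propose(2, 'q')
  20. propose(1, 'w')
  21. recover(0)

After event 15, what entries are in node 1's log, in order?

r

e1 timeout(1): 1[prim,v=1,-]
e2 deliver 1→0: 0[back,v=1,-]
e3 deliver 1→2: 2[back,v=1,-]
e4 deliver 1→3: 3[back,v=1,-]
e5 propose(1,'r'): ·
e6 deliver 1→2: 2[back,v=1,r]
e7 deliver 2→1: ·
e8 deliver 1→3: 3[back,v=1,r]
e9 deliver 3→1: 1[prim,v=1,r]
e10 deliver 1→0: 0[back,v=1,r]
e11 deliver 0→1: ·
e12 timeout(0): 0[back,v=2,r]
e13 deliver 0→2: 2[prim,v=2,r]
e14 deliver 2→0: ·
e15 deliver 0→3: 3[back,v=2,r]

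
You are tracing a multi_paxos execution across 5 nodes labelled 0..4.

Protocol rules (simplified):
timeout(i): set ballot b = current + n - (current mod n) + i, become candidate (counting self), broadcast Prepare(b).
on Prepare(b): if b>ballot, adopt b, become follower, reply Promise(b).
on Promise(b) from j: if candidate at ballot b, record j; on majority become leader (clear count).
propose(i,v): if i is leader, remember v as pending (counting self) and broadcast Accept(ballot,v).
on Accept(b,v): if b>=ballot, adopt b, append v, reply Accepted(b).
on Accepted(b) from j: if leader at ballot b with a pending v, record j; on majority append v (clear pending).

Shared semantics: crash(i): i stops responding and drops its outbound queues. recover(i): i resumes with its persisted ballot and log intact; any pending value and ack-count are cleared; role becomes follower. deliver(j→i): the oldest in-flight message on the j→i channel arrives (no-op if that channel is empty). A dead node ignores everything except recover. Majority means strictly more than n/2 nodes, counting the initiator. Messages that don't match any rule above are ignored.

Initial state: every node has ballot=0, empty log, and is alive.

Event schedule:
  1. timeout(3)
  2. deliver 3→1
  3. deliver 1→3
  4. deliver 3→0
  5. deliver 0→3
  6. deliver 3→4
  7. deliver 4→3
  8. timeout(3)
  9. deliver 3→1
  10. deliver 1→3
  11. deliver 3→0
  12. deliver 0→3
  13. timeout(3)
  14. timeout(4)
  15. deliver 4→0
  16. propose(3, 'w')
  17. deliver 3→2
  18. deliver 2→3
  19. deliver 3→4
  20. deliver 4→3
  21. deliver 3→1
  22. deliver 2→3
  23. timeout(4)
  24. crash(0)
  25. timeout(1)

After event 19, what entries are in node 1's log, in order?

step 1 timeout(3): 3={cand,b=8,log=-}
step 2 deliver 3→1: 1={foll,b=8,log=-}
step 3 deliver 1→3: —
step 4 deliver 3→0: 0={foll,b=8,log=-}
step 5 deliver 0→3: 3={lead,b=8,log=-}
step 6 deliver 3→4: 4={foll,b=8,log=-}
step 7 deliver 4→3: —
step 8 timeout(3): 3={cand,b=13,log=-}
step 9 deliver 3→1: 1={foll,b=13,log=-}
step 10 deliver 1→3: —
step 11 deliver 3→0: 0={foll,b=13,log=-}
step 12 deliver 0→3: 3={lead,b=13,log=-}
step 13 timeout(3): 3={cand,b=18,log=-}
step 14 timeout(4): 4={cand,b=14,log=-}
step 15 deliver 4→0: 0={foll,b=14,log=-}
step 16 propose(3,'w'): —
step 17 deliver 3→2: 2={foll,b=8,log=-}
step 18 deliver 2→3: —
step 19 deliver 3→4: —

empty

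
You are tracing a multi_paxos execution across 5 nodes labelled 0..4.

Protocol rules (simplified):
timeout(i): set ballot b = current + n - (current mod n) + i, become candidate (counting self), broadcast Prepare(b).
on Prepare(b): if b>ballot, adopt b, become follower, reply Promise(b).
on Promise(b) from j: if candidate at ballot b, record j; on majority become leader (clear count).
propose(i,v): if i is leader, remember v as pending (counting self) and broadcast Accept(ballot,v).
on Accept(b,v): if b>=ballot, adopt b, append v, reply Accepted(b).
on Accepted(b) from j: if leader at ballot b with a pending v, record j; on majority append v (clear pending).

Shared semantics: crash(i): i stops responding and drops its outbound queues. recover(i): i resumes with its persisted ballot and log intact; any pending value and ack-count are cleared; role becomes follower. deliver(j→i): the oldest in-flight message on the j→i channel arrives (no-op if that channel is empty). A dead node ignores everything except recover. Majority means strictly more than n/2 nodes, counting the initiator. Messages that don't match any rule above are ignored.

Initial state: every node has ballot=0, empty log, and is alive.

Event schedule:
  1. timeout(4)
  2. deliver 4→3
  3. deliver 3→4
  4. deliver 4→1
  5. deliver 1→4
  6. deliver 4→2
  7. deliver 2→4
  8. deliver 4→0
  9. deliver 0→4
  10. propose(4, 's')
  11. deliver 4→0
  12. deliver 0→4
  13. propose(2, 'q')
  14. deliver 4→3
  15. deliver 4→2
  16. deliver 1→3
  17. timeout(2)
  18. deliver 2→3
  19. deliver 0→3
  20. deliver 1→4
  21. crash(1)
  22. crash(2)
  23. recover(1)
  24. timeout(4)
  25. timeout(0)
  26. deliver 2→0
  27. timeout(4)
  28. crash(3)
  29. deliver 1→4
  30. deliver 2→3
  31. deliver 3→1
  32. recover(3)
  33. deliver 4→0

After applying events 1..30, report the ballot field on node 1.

1. timeout(4):  <4:cand b9 ->
2. deliver 4→3:  <3:foll b9 ->
3. deliver 3→4:  nop
4. deliver 4→1:  <1:foll b9 ->
5. deliver 1→4:  <4:lead b9 ->
6. deliver 4→2:  <2:foll b9 ->
7. deliver 2→4:  nop
8. deliver 4→0:  <0:foll b9 ->
9. deliver 0→4:  nop
10. propose(4,'s'):  nop
11. deliver 4→0:  <0:foll b9 s>
12. deliver 0→4:  nop
13. propose(2,'q'):  nop
14. deliver 4→3:  <3:foll b9 s>
15. deliver 4→2:  <2:foll b9 s>
16. deliver 1→3:  nop
17. timeout(2):  <2:cand b12 s>
18. deliver 2→3:  <3:foll b12 s>
19. deliver 0→3:  nop
20. deliver 1→4:  nop
21. crash(1):  <1:✗foll b9 ->
22. crash(2):  <2:✗cand b12 s>
23. recover(1):  <1:foll b9 ->
24. timeout(4):  <4:cand b14 ->
25. timeout(0):  <0:cand b10 s>
26. deliver 2→0:  nop
27. timeout(4):  <4:cand b19 ->
28. crash(3):  <3:✗foll b12 s>
29. deliver 1→4:  nop
30. deliver 2→3:  nop

9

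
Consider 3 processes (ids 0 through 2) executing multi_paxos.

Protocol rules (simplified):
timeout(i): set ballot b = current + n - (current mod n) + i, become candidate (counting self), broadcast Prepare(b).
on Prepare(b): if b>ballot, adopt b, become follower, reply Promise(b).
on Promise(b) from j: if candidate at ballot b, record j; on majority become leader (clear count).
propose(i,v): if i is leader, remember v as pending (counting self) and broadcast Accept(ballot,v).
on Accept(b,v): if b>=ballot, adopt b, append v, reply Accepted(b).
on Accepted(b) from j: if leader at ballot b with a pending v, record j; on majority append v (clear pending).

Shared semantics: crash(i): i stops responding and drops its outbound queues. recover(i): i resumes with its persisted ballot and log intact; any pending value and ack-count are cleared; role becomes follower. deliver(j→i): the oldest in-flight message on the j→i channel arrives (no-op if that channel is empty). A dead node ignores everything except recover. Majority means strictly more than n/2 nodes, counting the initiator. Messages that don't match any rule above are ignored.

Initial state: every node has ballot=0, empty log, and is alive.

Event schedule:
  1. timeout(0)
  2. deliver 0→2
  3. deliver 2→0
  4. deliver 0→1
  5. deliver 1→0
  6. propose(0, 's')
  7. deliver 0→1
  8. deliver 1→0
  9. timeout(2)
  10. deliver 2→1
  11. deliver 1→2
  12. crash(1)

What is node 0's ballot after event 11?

3

after 1 — timeout(0): n0:cand/b3/[-]
after 2 — deliver 0→2: n2:foll/b3/[-]
after 3 — deliver 2→0: n0:lead/b3/[-]
after 4 — deliver 0→1: n1:foll/b3/[-]
after 5 — deliver 1→0: ·
after 6 — propose(0,'s'): ·
after 7 — deliver 0→1: n1:foll/b3/[s]
after 8 — deliver 1→0: n0:lead/b3/[s]
after 9 — timeout(2): n2:cand/b8/[-]
after 10 — deliver 2→1: n1:foll/b8/[s]
after 11 — deliver 1→2: n2:lead/b8/[-]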